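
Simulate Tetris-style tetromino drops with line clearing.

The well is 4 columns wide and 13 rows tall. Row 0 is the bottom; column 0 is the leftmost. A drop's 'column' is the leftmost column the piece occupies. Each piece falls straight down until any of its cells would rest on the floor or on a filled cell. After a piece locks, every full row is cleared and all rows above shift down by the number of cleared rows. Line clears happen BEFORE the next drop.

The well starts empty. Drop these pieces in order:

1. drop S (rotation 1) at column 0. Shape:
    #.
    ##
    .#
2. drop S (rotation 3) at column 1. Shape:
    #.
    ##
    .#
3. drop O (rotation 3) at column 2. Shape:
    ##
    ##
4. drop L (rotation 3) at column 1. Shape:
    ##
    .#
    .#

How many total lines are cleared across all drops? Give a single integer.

Answer: 0

Derivation:
Drop 1: S rot1 at col 0 lands with bottom-row=0; cleared 0 line(s) (total 0); column heights now [3 2 0 0], max=3
Drop 2: S rot3 at col 1 lands with bottom-row=1; cleared 0 line(s) (total 0); column heights now [3 4 3 0], max=4
Drop 3: O rot3 at col 2 lands with bottom-row=3; cleared 0 line(s) (total 0); column heights now [3 4 5 5], max=5
Drop 4: L rot3 at col 1 lands with bottom-row=5; cleared 0 line(s) (total 0); column heights now [3 8 8 5], max=8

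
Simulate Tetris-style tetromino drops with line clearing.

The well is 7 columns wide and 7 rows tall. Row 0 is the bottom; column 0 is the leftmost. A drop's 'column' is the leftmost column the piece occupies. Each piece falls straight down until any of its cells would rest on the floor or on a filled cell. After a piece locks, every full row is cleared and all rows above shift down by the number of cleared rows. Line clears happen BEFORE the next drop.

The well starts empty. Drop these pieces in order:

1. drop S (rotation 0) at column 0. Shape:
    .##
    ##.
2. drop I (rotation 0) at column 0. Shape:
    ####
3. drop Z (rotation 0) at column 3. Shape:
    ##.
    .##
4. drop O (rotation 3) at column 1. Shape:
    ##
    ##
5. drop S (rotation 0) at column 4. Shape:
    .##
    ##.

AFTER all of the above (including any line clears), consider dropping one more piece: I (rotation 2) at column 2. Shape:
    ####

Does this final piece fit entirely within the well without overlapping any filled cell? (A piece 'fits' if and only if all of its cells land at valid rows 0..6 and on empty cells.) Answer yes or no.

Answer: yes

Derivation:
Drop 1: S rot0 at col 0 lands with bottom-row=0; cleared 0 line(s) (total 0); column heights now [1 2 2 0 0 0 0], max=2
Drop 2: I rot0 at col 0 lands with bottom-row=2; cleared 0 line(s) (total 0); column heights now [3 3 3 3 0 0 0], max=3
Drop 3: Z rot0 at col 3 lands with bottom-row=2; cleared 0 line(s) (total 0); column heights now [3 3 3 4 4 3 0], max=4
Drop 4: O rot3 at col 1 lands with bottom-row=3; cleared 0 line(s) (total 0); column heights now [3 5 5 4 4 3 0], max=5
Drop 5: S rot0 at col 4 lands with bottom-row=4; cleared 0 line(s) (total 0); column heights now [3 5 5 4 5 6 6], max=6
Test piece I rot2 at col 2 (width 4): heights before test = [3 5 5 4 5 6 6]; fits = True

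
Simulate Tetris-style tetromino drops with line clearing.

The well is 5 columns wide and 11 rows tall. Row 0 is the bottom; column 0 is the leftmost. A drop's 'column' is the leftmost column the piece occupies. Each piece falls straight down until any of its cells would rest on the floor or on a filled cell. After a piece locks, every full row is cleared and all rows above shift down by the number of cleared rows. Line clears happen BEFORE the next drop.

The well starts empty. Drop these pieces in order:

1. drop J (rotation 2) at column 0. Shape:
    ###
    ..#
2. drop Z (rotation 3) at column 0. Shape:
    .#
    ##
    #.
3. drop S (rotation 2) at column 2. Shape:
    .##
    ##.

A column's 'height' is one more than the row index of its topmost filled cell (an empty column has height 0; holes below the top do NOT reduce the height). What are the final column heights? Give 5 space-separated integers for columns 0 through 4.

Answer: 4 5 3 4 4

Derivation:
Drop 1: J rot2 at col 0 lands with bottom-row=0; cleared 0 line(s) (total 0); column heights now [2 2 2 0 0], max=2
Drop 2: Z rot3 at col 0 lands with bottom-row=2; cleared 0 line(s) (total 0); column heights now [4 5 2 0 0], max=5
Drop 3: S rot2 at col 2 lands with bottom-row=2; cleared 0 line(s) (total 0); column heights now [4 5 3 4 4], max=5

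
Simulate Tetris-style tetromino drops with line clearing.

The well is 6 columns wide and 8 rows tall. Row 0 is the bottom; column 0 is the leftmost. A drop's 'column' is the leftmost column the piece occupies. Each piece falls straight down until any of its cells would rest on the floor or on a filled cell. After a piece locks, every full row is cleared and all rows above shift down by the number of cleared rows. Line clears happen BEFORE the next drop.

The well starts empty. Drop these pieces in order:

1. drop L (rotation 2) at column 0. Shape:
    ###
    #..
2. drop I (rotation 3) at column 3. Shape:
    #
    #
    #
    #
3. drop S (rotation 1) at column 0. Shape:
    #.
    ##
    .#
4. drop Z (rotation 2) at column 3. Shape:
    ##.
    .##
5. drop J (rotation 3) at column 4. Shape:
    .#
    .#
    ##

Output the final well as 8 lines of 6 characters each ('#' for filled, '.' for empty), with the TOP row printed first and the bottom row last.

Answer: .....#
.....#
....##
#..##.
##.###
.#.#..
####..
#..#..

Derivation:
Drop 1: L rot2 at col 0 lands with bottom-row=0; cleared 0 line(s) (total 0); column heights now [2 2 2 0 0 0], max=2
Drop 2: I rot3 at col 3 lands with bottom-row=0; cleared 0 line(s) (total 0); column heights now [2 2 2 4 0 0], max=4
Drop 3: S rot1 at col 0 lands with bottom-row=2; cleared 0 line(s) (total 0); column heights now [5 4 2 4 0 0], max=5
Drop 4: Z rot2 at col 3 lands with bottom-row=3; cleared 0 line(s) (total 0); column heights now [5 4 2 5 5 4], max=5
Drop 5: J rot3 at col 4 lands with bottom-row=5; cleared 0 line(s) (total 0); column heights now [5 4 2 5 6 8], max=8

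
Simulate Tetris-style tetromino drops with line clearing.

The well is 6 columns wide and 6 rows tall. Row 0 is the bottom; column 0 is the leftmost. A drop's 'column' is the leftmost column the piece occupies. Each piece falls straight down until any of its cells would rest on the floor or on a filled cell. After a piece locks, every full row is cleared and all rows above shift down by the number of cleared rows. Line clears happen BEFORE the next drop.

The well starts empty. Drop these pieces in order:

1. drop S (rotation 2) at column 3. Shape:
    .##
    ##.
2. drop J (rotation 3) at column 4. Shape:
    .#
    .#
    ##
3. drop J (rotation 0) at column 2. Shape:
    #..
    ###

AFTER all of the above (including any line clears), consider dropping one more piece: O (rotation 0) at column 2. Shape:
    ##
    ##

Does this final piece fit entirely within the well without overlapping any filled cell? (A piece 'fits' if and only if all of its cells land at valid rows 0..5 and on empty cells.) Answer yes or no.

Answer: no

Derivation:
Drop 1: S rot2 at col 3 lands with bottom-row=0; cleared 0 line(s) (total 0); column heights now [0 0 0 1 2 2], max=2
Drop 2: J rot3 at col 4 lands with bottom-row=2; cleared 0 line(s) (total 0); column heights now [0 0 0 1 3 5], max=5
Drop 3: J rot0 at col 2 lands with bottom-row=3; cleared 0 line(s) (total 0); column heights now [0 0 5 4 4 5], max=5
Test piece O rot0 at col 2 (width 2): heights before test = [0 0 5 4 4 5]; fits = False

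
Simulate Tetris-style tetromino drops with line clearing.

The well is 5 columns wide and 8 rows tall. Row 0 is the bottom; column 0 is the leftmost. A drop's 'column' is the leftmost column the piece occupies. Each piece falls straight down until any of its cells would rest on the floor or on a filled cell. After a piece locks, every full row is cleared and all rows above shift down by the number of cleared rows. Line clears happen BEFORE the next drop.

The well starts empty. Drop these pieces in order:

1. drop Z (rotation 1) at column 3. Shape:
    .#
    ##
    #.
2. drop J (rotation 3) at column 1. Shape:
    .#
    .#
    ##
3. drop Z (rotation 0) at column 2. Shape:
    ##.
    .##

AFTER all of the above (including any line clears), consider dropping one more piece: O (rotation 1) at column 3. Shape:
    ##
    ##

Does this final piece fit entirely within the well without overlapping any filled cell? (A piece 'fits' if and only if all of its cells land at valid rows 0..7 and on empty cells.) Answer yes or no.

Answer: yes

Derivation:
Drop 1: Z rot1 at col 3 lands with bottom-row=0; cleared 0 line(s) (total 0); column heights now [0 0 0 2 3], max=3
Drop 2: J rot3 at col 1 lands with bottom-row=0; cleared 0 line(s) (total 0); column heights now [0 1 3 2 3], max=3
Drop 3: Z rot0 at col 2 lands with bottom-row=3; cleared 0 line(s) (total 0); column heights now [0 1 5 5 4], max=5
Test piece O rot1 at col 3 (width 2): heights before test = [0 1 5 5 4]; fits = True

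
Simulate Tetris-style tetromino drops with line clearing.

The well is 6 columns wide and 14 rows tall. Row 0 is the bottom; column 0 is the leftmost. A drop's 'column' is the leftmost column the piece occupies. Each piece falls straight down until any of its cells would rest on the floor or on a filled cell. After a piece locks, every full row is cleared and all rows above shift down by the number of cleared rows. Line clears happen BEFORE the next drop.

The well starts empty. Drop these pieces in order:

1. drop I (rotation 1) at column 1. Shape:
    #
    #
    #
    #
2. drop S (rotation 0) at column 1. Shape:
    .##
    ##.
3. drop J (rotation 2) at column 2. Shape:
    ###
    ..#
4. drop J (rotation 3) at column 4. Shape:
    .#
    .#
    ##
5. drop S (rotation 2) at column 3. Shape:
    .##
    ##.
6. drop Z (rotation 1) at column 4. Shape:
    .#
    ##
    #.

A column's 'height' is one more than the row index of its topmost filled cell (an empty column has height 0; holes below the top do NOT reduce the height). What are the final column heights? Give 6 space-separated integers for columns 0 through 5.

Drop 1: I rot1 at col 1 lands with bottom-row=0; cleared 0 line(s) (total 0); column heights now [0 4 0 0 0 0], max=4
Drop 2: S rot0 at col 1 lands with bottom-row=4; cleared 0 line(s) (total 0); column heights now [0 5 6 6 0 0], max=6
Drop 3: J rot2 at col 2 lands with bottom-row=5; cleared 0 line(s) (total 0); column heights now [0 5 7 7 7 0], max=7
Drop 4: J rot3 at col 4 lands with bottom-row=7; cleared 0 line(s) (total 0); column heights now [0 5 7 7 8 10], max=10
Drop 5: S rot2 at col 3 lands with bottom-row=9; cleared 0 line(s) (total 0); column heights now [0 5 7 10 11 11], max=11
Drop 6: Z rot1 at col 4 lands with bottom-row=11; cleared 0 line(s) (total 0); column heights now [0 5 7 10 13 14], max=14

Answer: 0 5 7 10 13 14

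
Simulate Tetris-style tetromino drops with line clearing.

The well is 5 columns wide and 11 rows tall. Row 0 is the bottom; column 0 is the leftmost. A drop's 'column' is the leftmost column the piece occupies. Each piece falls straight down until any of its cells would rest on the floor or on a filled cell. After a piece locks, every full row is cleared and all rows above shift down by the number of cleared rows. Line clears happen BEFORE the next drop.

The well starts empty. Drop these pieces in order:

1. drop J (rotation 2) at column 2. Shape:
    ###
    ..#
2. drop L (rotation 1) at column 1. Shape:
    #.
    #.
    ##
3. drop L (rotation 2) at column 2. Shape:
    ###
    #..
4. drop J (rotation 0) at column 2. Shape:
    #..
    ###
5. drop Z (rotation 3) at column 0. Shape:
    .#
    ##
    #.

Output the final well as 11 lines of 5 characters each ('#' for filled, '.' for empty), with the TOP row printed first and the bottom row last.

Answer: .....
.....
.....
.....
.....
.....
.##..
.##..
.##..
..###
....#

Derivation:
Drop 1: J rot2 at col 2 lands with bottom-row=0; cleared 0 line(s) (total 0); column heights now [0 0 2 2 2], max=2
Drop 2: L rot1 at col 1 lands with bottom-row=2; cleared 0 line(s) (total 0); column heights now [0 5 3 2 2], max=5
Drop 3: L rot2 at col 2 lands with bottom-row=3; cleared 0 line(s) (total 0); column heights now [0 5 5 5 5], max=5
Drop 4: J rot0 at col 2 lands with bottom-row=5; cleared 0 line(s) (total 0); column heights now [0 5 7 6 6], max=7
Drop 5: Z rot3 at col 0 lands with bottom-row=4; cleared 2 line(s) (total 2); column heights now [0 5 5 2 2], max=5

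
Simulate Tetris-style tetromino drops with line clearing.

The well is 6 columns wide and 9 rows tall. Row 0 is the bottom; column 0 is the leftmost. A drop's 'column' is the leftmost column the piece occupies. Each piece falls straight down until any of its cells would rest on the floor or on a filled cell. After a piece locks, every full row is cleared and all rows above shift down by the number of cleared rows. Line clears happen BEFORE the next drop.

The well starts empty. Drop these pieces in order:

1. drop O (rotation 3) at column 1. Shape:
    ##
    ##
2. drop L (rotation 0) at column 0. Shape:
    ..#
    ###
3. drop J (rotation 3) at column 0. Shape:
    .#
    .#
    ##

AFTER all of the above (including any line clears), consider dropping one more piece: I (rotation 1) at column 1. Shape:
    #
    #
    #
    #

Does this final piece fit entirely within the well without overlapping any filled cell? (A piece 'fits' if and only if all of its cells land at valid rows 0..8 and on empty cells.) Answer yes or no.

Drop 1: O rot3 at col 1 lands with bottom-row=0; cleared 0 line(s) (total 0); column heights now [0 2 2 0 0 0], max=2
Drop 2: L rot0 at col 0 lands with bottom-row=2; cleared 0 line(s) (total 0); column heights now [3 3 4 0 0 0], max=4
Drop 3: J rot3 at col 0 lands with bottom-row=3; cleared 0 line(s) (total 0); column heights now [4 6 4 0 0 0], max=6
Test piece I rot1 at col 1 (width 1): heights before test = [4 6 4 0 0 0]; fits = False

Answer: no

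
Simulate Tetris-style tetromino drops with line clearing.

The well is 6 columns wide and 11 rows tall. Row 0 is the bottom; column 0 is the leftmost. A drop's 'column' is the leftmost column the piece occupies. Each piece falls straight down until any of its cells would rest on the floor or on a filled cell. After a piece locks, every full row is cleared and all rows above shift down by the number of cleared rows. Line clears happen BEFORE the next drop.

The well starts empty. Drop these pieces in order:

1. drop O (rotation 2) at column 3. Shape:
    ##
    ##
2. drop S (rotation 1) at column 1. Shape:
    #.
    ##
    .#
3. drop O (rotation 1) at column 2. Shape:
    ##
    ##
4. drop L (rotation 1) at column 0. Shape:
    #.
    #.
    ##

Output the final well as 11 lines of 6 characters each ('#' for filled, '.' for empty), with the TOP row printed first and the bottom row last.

Answer: ......
......
......
......
......
#.....
#.....
####..
.###..
.####.
..###.

Derivation:
Drop 1: O rot2 at col 3 lands with bottom-row=0; cleared 0 line(s) (total 0); column heights now [0 0 0 2 2 0], max=2
Drop 2: S rot1 at col 1 lands with bottom-row=0; cleared 0 line(s) (total 0); column heights now [0 3 2 2 2 0], max=3
Drop 3: O rot1 at col 2 lands with bottom-row=2; cleared 0 line(s) (total 0); column heights now [0 3 4 4 2 0], max=4
Drop 4: L rot1 at col 0 lands with bottom-row=3; cleared 0 line(s) (total 0); column heights now [6 4 4 4 2 0], max=6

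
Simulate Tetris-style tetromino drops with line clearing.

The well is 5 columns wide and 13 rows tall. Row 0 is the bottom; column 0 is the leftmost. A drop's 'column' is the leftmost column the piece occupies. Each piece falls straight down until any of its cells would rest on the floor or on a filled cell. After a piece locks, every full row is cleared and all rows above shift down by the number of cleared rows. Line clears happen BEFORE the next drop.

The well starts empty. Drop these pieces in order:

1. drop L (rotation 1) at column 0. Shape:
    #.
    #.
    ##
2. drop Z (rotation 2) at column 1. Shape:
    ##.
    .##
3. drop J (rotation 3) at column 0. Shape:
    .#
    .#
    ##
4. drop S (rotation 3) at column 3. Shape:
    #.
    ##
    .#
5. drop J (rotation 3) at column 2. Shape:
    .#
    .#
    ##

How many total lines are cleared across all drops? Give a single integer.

Answer: 2

Derivation:
Drop 1: L rot1 at col 0 lands with bottom-row=0; cleared 0 line(s) (total 0); column heights now [3 1 0 0 0], max=3
Drop 2: Z rot2 at col 1 lands with bottom-row=0; cleared 0 line(s) (total 0); column heights now [3 2 2 1 0], max=3
Drop 3: J rot3 at col 0 lands with bottom-row=3; cleared 0 line(s) (total 0); column heights now [4 6 2 1 0], max=6
Drop 4: S rot3 at col 3 lands with bottom-row=0; cleared 2 line(s) (total 2); column heights now [2 4 0 1 0], max=4
Drop 5: J rot3 at col 2 lands with bottom-row=1; cleared 0 line(s) (total 2); column heights now [2 4 2 4 0], max=4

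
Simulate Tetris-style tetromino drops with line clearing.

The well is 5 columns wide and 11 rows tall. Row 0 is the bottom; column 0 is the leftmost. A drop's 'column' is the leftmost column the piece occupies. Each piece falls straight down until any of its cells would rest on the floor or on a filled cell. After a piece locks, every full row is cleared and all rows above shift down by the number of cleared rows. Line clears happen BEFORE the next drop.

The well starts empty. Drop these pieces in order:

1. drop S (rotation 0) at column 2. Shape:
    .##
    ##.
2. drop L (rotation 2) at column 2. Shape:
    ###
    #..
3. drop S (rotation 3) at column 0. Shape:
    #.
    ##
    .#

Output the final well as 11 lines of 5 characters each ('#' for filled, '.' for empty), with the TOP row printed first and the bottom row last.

Drop 1: S rot0 at col 2 lands with bottom-row=0; cleared 0 line(s) (total 0); column heights now [0 0 1 2 2], max=2
Drop 2: L rot2 at col 2 lands with bottom-row=1; cleared 0 line(s) (total 0); column heights now [0 0 3 3 3], max=3
Drop 3: S rot3 at col 0 lands with bottom-row=0; cleared 1 line(s) (total 1); column heights now [2 1 2 2 2], max=2

Answer: .....
.....
.....
.....
.....
.....
.....
.....
.....
#.###
.###.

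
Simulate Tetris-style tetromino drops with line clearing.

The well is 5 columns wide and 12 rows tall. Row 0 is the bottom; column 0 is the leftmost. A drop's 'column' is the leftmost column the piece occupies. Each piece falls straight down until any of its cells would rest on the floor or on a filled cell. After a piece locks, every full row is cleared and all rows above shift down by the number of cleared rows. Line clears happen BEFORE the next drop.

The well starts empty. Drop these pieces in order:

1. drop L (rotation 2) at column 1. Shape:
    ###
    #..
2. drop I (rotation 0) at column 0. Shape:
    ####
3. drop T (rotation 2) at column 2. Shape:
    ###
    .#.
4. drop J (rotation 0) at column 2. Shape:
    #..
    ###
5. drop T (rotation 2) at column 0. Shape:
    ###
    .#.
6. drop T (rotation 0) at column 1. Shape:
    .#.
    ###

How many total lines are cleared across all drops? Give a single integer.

Drop 1: L rot2 at col 1 lands with bottom-row=0; cleared 0 line(s) (total 0); column heights now [0 2 2 2 0], max=2
Drop 2: I rot0 at col 0 lands with bottom-row=2; cleared 0 line(s) (total 0); column heights now [3 3 3 3 0], max=3
Drop 3: T rot2 at col 2 lands with bottom-row=3; cleared 0 line(s) (total 0); column heights now [3 3 5 5 5], max=5
Drop 4: J rot0 at col 2 lands with bottom-row=5; cleared 0 line(s) (total 0); column heights now [3 3 7 6 6], max=7
Drop 5: T rot2 at col 0 lands with bottom-row=6; cleared 0 line(s) (total 0); column heights now [8 8 8 6 6], max=8
Drop 6: T rot0 at col 1 lands with bottom-row=8; cleared 0 line(s) (total 0); column heights now [8 9 10 9 6], max=10

Answer: 0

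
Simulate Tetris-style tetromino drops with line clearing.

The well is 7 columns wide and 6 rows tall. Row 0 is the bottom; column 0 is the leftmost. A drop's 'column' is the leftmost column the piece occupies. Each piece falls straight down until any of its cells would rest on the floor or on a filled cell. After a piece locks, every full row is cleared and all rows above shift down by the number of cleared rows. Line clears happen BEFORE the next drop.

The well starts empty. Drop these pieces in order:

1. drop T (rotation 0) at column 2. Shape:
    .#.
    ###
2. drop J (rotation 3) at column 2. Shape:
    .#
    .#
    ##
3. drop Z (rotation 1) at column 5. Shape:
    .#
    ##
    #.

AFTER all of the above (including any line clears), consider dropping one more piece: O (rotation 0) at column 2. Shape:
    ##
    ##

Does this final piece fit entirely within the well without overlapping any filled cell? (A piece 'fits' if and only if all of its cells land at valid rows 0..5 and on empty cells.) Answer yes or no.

Drop 1: T rot0 at col 2 lands with bottom-row=0; cleared 0 line(s) (total 0); column heights now [0 0 1 2 1 0 0], max=2
Drop 2: J rot3 at col 2 lands with bottom-row=2; cleared 0 line(s) (total 0); column heights now [0 0 3 5 1 0 0], max=5
Drop 3: Z rot1 at col 5 lands with bottom-row=0; cleared 0 line(s) (total 0); column heights now [0 0 3 5 1 2 3], max=5
Test piece O rot0 at col 2 (width 2): heights before test = [0 0 3 5 1 2 3]; fits = False

Answer: no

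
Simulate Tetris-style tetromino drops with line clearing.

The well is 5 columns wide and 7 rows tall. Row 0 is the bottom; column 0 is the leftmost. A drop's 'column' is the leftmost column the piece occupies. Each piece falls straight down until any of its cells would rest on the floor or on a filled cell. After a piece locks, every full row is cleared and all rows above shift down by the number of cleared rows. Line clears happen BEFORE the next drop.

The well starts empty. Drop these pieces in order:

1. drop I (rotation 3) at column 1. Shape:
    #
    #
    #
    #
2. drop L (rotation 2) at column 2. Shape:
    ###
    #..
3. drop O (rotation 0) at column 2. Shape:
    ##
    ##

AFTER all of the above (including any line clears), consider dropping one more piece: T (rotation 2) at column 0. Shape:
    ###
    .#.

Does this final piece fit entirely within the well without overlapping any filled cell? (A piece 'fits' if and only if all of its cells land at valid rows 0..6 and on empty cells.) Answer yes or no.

Drop 1: I rot3 at col 1 lands with bottom-row=0; cleared 0 line(s) (total 0); column heights now [0 4 0 0 0], max=4
Drop 2: L rot2 at col 2 lands with bottom-row=0; cleared 0 line(s) (total 0); column heights now [0 4 2 2 2], max=4
Drop 3: O rot0 at col 2 lands with bottom-row=2; cleared 0 line(s) (total 0); column heights now [0 4 4 4 2], max=4
Test piece T rot2 at col 0 (width 3): heights before test = [0 4 4 4 2]; fits = True

Answer: yes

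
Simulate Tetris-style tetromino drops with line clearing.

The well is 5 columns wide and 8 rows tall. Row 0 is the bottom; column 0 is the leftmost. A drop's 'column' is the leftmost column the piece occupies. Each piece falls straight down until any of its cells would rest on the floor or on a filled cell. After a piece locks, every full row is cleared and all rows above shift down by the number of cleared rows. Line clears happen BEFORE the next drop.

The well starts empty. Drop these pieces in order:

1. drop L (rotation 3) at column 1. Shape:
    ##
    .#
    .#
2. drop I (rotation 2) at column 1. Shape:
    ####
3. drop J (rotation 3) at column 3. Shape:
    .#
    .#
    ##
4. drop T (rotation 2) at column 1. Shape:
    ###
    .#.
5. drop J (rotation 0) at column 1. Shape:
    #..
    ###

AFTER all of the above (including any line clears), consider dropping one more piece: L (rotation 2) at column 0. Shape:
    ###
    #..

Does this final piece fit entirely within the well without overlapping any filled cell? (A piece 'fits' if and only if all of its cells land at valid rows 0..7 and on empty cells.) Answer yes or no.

Drop 1: L rot3 at col 1 lands with bottom-row=0; cleared 0 line(s) (total 0); column heights now [0 3 3 0 0], max=3
Drop 2: I rot2 at col 1 lands with bottom-row=3; cleared 0 line(s) (total 0); column heights now [0 4 4 4 4], max=4
Drop 3: J rot3 at col 3 lands with bottom-row=4; cleared 0 line(s) (total 0); column heights now [0 4 4 5 7], max=7
Drop 4: T rot2 at col 1 lands with bottom-row=4; cleared 0 line(s) (total 0); column heights now [0 6 6 6 7], max=7
Drop 5: J rot0 at col 1 lands with bottom-row=6; cleared 0 line(s) (total 0); column heights now [0 8 7 7 7], max=8
Test piece L rot2 at col 0 (width 3): heights before test = [0 8 7 7 7]; fits = False

Answer: no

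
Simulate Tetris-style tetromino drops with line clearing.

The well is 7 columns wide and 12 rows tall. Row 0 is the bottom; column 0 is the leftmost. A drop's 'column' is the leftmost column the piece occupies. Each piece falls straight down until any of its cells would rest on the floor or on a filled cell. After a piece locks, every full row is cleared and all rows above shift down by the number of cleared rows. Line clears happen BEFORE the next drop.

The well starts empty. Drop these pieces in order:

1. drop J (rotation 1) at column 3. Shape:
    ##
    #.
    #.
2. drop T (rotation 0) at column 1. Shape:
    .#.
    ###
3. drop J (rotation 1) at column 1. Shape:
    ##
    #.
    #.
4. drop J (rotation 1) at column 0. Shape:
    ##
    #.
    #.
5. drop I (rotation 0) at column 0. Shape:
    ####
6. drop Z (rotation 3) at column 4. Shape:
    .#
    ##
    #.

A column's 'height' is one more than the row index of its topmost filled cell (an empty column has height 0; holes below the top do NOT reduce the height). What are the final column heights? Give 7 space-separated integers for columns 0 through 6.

Answer: 9 9 9 9 5 6 0

Derivation:
Drop 1: J rot1 at col 3 lands with bottom-row=0; cleared 0 line(s) (total 0); column heights now [0 0 0 3 3 0 0], max=3
Drop 2: T rot0 at col 1 lands with bottom-row=3; cleared 0 line(s) (total 0); column heights now [0 4 5 4 3 0 0], max=5
Drop 3: J rot1 at col 1 lands with bottom-row=4; cleared 0 line(s) (total 0); column heights now [0 7 7 4 3 0 0], max=7
Drop 4: J rot1 at col 0 lands with bottom-row=5; cleared 0 line(s) (total 0); column heights now [8 8 7 4 3 0 0], max=8
Drop 5: I rot0 at col 0 lands with bottom-row=8; cleared 0 line(s) (total 0); column heights now [9 9 9 9 3 0 0], max=9
Drop 6: Z rot3 at col 4 lands with bottom-row=3; cleared 0 line(s) (total 0); column heights now [9 9 9 9 5 6 0], max=9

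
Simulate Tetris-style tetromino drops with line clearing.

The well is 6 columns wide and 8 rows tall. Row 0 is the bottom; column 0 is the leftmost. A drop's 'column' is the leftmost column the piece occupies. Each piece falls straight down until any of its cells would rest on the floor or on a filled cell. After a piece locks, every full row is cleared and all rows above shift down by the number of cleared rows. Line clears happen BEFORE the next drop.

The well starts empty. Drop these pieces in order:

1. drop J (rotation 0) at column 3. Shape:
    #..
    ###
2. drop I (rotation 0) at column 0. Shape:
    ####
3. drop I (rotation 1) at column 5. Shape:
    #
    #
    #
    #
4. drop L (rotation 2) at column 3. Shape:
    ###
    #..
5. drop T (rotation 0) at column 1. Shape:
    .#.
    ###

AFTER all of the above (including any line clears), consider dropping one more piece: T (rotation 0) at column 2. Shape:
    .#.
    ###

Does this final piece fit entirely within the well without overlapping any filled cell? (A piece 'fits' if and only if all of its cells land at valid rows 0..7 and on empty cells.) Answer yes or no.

Answer: no

Derivation:
Drop 1: J rot0 at col 3 lands with bottom-row=0; cleared 0 line(s) (total 0); column heights now [0 0 0 2 1 1], max=2
Drop 2: I rot0 at col 0 lands with bottom-row=2; cleared 0 line(s) (total 0); column heights now [3 3 3 3 1 1], max=3
Drop 3: I rot1 at col 5 lands with bottom-row=1; cleared 0 line(s) (total 0); column heights now [3 3 3 3 1 5], max=5
Drop 4: L rot2 at col 3 lands with bottom-row=4; cleared 0 line(s) (total 0); column heights now [3 3 3 6 6 6], max=6
Drop 5: T rot0 at col 1 lands with bottom-row=6; cleared 0 line(s) (total 0); column heights now [3 7 8 7 6 6], max=8
Test piece T rot0 at col 2 (width 3): heights before test = [3 7 8 7 6 6]; fits = False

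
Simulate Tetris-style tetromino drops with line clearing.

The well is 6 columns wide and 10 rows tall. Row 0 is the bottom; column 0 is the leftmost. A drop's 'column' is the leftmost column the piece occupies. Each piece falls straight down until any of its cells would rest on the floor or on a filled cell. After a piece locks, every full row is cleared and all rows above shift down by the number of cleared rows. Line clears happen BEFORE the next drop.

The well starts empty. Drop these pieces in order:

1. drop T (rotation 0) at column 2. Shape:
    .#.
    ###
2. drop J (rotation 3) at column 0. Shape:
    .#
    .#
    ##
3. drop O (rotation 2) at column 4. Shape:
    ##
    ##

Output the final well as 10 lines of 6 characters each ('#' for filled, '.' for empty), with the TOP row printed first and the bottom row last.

Answer: ......
......
......
......
......
......
......
.#..##
.#.###
#####.

Derivation:
Drop 1: T rot0 at col 2 lands with bottom-row=0; cleared 0 line(s) (total 0); column heights now [0 0 1 2 1 0], max=2
Drop 2: J rot3 at col 0 lands with bottom-row=0; cleared 0 line(s) (total 0); column heights now [1 3 1 2 1 0], max=3
Drop 3: O rot2 at col 4 lands with bottom-row=1; cleared 0 line(s) (total 0); column heights now [1 3 1 2 3 3], max=3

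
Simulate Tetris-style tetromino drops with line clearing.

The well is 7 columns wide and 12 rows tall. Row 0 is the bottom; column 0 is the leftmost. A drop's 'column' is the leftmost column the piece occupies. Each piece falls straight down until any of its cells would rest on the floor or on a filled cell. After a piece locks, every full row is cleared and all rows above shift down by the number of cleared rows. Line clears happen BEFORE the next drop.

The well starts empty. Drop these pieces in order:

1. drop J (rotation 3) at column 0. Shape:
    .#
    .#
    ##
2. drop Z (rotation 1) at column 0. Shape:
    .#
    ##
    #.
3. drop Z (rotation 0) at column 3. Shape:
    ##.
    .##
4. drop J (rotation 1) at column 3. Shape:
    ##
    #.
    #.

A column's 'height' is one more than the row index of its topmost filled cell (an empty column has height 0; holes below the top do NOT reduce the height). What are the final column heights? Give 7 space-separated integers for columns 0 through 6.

Answer: 4 5 0 5 5 1 0

Derivation:
Drop 1: J rot3 at col 0 lands with bottom-row=0; cleared 0 line(s) (total 0); column heights now [1 3 0 0 0 0 0], max=3
Drop 2: Z rot1 at col 0 lands with bottom-row=2; cleared 0 line(s) (total 0); column heights now [4 5 0 0 0 0 0], max=5
Drop 3: Z rot0 at col 3 lands with bottom-row=0; cleared 0 line(s) (total 0); column heights now [4 5 0 2 2 1 0], max=5
Drop 4: J rot1 at col 3 lands with bottom-row=2; cleared 0 line(s) (total 0); column heights now [4 5 0 5 5 1 0], max=5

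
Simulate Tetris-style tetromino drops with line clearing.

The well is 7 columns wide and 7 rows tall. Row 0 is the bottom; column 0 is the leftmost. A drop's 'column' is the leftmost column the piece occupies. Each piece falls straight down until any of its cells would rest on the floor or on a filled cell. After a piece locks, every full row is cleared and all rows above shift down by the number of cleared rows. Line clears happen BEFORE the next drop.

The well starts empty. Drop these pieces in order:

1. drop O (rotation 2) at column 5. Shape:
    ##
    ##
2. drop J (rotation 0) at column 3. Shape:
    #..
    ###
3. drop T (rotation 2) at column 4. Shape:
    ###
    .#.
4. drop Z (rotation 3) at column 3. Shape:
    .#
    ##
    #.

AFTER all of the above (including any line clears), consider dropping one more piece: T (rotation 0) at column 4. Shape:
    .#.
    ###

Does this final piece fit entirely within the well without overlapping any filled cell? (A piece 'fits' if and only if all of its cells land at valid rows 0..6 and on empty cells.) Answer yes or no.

Answer: no

Derivation:
Drop 1: O rot2 at col 5 lands with bottom-row=0; cleared 0 line(s) (total 0); column heights now [0 0 0 0 0 2 2], max=2
Drop 2: J rot0 at col 3 lands with bottom-row=2; cleared 0 line(s) (total 0); column heights now [0 0 0 4 3 3 2], max=4
Drop 3: T rot2 at col 4 lands with bottom-row=3; cleared 0 line(s) (total 0); column heights now [0 0 0 4 5 5 5], max=5
Drop 4: Z rot3 at col 3 lands with bottom-row=4; cleared 0 line(s) (total 0); column heights now [0 0 0 6 7 5 5], max=7
Test piece T rot0 at col 4 (width 3): heights before test = [0 0 0 6 7 5 5]; fits = False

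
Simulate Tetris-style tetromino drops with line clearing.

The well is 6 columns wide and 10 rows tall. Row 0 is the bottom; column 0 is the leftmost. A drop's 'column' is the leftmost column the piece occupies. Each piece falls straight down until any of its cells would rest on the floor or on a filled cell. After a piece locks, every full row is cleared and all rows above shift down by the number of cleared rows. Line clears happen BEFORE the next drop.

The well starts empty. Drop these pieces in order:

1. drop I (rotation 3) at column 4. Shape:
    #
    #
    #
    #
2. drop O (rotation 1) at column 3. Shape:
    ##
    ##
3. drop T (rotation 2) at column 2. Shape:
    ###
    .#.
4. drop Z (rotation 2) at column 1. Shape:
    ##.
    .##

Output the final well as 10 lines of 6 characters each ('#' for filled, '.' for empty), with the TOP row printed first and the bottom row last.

Answer: .##...
..##..
..###.
...#..
...##.
...##.
....#.
....#.
....#.
....#.

Derivation:
Drop 1: I rot3 at col 4 lands with bottom-row=0; cleared 0 line(s) (total 0); column heights now [0 0 0 0 4 0], max=4
Drop 2: O rot1 at col 3 lands with bottom-row=4; cleared 0 line(s) (total 0); column heights now [0 0 0 6 6 0], max=6
Drop 3: T rot2 at col 2 lands with bottom-row=6; cleared 0 line(s) (total 0); column heights now [0 0 8 8 8 0], max=8
Drop 4: Z rot2 at col 1 lands with bottom-row=8; cleared 0 line(s) (total 0); column heights now [0 10 10 9 8 0], max=10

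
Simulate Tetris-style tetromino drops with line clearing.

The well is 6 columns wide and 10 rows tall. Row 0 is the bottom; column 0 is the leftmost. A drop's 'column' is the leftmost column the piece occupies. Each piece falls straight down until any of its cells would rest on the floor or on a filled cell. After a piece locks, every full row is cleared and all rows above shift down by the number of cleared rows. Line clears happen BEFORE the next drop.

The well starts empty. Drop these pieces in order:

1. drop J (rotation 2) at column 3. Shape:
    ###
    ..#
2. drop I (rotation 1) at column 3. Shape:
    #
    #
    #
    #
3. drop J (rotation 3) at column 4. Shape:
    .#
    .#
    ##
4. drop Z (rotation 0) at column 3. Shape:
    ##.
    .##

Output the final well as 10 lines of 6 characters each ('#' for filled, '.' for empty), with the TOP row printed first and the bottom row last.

Drop 1: J rot2 at col 3 lands with bottom-row=0; cleared 0 line(s) (total 0); column heights now [0 0 0 2 2 2], max=2
Drop 2: I rot1 at col 3 lands with bottom-row=2; cleared 0 line(s) (total 0); column heights now [0 0 0 6 2 2], max=6
Drop 3: J rot3 at col 4 lands with bottom-row=2; cleared 0 line(s) (total 0); column heights now [0 0 0 6 3 5], max=6
Drop 4: Z rot0 at col 3 lands with bottom-row=5; cleared 0 line(s) (total 0); column heights now [0 0 0 7 7 6], max=7

Answer: ......
......
......
...##.
...###
...#.#
...#.#
...###
...###
.....#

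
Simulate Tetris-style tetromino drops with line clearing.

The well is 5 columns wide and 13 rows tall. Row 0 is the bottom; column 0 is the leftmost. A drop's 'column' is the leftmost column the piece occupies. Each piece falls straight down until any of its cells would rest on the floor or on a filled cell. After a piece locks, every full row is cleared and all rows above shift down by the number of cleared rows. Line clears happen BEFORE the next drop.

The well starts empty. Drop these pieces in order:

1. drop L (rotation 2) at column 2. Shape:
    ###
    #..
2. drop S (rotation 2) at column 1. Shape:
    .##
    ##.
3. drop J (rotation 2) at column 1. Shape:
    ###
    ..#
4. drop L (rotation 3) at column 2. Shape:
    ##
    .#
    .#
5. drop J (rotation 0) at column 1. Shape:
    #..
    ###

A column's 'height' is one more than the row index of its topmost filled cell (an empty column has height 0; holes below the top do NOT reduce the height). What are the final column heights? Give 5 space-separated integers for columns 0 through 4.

Drop 1: L rot2 at col 2 lands with bottom-row=0; cleared 0 line(s) (total 0); column heights now [0 0 2 2 2], max=2
Drop 2: S rot2 at col 1 lands with bottom-row=2; cleared 0 line(s) (total 0); column heights now [0 3 4 4 2], max=4
Drop 3: J rot2 at col 1 lands with bottom-row=4; cleared 0 line(s) (total 0); column heights now [0 6 6 6 2], max=6
Drop 4: L rot3 at col 2 lands with bottom-row=6; cleared 0 line(s) (total 0); column heights now [0 6 9 9 2], max=9
Drop 5: J rot0 at col 1 lands with bottom-row=9; cleared 0 line(s) (total 0); column heights now [0 11 10 10 2], max=11

Answer: 0 11 10 10 2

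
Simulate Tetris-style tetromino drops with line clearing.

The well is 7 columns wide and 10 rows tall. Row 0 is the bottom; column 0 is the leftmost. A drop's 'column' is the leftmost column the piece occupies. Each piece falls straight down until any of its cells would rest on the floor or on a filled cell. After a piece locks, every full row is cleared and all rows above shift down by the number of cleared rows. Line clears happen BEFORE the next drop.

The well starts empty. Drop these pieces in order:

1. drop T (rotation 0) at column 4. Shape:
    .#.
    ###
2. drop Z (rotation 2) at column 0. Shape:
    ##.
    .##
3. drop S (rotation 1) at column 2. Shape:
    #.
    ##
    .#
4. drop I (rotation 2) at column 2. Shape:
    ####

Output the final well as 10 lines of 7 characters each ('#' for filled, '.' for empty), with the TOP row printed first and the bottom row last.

Answer: .......
.......
.......
.......
.......
.......
..####.
..#....
####.#.
.######

Derivation:
Drop 1: T rot0 at col 4 lands with bottom-row=0; cleared 0 line(s) (total 0); column heights now [0 0 0 0 1 2 1], max=2
Drop 2: Z rot2 at col 0 lands with bottom-row=0; cleared 0 line(s) (total 0); column heights now [2 2 1 0 1 2 1], max=2
Drop 3: S rot1 at col 2 lands with bottom-row=0; cleared 0 line(s) (total 0); column heights now [2 2 3 2 1 2 1], max=3
Drop 4: I rot2 at col 2 lands with bottom-row=3; cleared 0 line(s) (total 0); column heights now [2 2 4 4 4 4 1], max=4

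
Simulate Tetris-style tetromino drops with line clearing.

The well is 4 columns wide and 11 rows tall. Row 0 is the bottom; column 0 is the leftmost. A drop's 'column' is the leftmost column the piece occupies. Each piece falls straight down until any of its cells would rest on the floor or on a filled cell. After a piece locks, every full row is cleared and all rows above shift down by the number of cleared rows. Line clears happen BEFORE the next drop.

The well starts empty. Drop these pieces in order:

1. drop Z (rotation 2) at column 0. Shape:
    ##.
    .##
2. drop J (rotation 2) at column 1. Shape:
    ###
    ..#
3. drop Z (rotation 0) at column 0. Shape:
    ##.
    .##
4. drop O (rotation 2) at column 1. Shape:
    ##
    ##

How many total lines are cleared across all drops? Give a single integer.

Answer: 0

Derivation:
Drop 1: Z rot2 at col 0 lands with bottom-row=0; cleared 0 line(s) (total 0); column heights now [2 2 1 0], max=2
Drop 2: J rot2 at col 1 lands with bottom-row=1; cleared 0 line(s) (total 0); column heights now [2 3 3 3], max=3
Drop 3: Z rot0 at col 0 lands with bottom-row=3; cleared 0 line(s) (total 0); column heights now [5 5 4 3], max=5
Drop 4: O rot2 at col 1 lands with bottom-row=5; cleared 0 line(s) (total 0); column heights now [5 7 7 3], max=7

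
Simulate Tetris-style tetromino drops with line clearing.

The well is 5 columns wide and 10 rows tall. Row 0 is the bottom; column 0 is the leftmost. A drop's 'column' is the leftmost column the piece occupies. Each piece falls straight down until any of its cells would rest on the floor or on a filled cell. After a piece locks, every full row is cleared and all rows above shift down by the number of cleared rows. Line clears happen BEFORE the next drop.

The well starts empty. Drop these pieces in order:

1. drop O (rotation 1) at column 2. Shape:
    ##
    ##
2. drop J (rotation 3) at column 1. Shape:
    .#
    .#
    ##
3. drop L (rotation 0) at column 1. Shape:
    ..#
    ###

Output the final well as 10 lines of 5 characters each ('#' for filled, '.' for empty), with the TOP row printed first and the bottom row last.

Drop 1: O rot1 at col 2 lands with bottom-row=0; cleared 0 line(s) (total 0); column heights now [0 0 2 2 0], max=2
Drop 2: J rot3 at col 1 lands with bottom-row=2; cleared 0 line(s) (total 0); column heights now [0 3 5 2 0], max=5
Drop 3: L rot0 at col 1 lands with bottom-row=5; cleared 0 line(s) (total 0); column heights now [0 6 6 7 0], max=7

Answer: .....
.....
.....
...#.
.###.
..#..
..#..
.##..
..##.
..##.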